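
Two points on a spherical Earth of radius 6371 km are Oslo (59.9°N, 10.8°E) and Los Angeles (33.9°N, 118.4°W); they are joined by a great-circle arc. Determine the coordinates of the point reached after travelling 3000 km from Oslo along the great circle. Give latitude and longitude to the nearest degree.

Write both endpoints as unit vectors p₁, p₂ with components (cos φ cos λ, cos φ sin λ, sin φ).
The central angle between the endpoints is δ = arccos(p₁·p₂) ≈ 1.350 rad (77.3°). The total great-circle distance is δ·R ≈ 1.350 × 6371 ≈ 8598 km, so the target fraction is f = 3000/8598 ≈ 0.349.
Interpolate at f ≈ 0.349 with slerp weights a = sin((1−f)δ)/sin δ ≈ 0.789, b = sin(fδ)/sin δ ≈ 0.465.
p = a·p₁ + b·p₂ ≈ (0.205, -0.265, 0.942); φ = arcsin(p_z) ≈ 70.40°, λ = atan2(p_y, p_x) ≈ -52.29°.

≈ (70°N, 52°W)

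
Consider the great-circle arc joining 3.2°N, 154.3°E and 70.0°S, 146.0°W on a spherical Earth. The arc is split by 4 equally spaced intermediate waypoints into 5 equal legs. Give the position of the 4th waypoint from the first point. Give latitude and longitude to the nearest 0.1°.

Convert each endpoint to a unit vector on the sphere (x = cos φ cos λ, y = cos φ sin λ, z = sin φ).
The central angle between the endpoints is δ = arccos(p₁·p₂) ≈ 1.451 rad (83.1°).
Interpolate at f = 4/5 with slerp weights a = sin((1−f)δ)/sin δ ≈ 0.288, b = sin(fδ)/sin δ ≈ 0.924.
p = a·p₁ + b·p₂ ≈ (-0.521, -0.052, -0.852); φ = arcsin(p_z) ≈ -58.42°, λ = atan2(p_y, p_x) ≈ -174.31°.

≈ 58.4°S, 174.3°W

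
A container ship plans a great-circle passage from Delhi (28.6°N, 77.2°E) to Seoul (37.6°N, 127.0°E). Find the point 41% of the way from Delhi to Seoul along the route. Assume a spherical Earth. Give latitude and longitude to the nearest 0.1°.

≈ (34.8°N, 96.2°E)

The haversine formula gives a central angle δ ≈ 0.736 rad (42.2°) between the endpoints.
Interpolate at f = 0.41 with slerp weights a = sin((1−f)δ)/sin δ ≈ 0.627, b = sin(fδ)/sin δ ≈ 0.443.
p = a·p₁ + b·p₂ ≈ (-0.089, 0.817, 0.570); φ = arcsin(p_z) ≈ 34.76°, λ = atan2(p_y, p_x) ≈ 96.23°.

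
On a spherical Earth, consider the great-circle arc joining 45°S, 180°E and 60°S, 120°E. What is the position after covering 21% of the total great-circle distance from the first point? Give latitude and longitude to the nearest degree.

Write both endpoints as unit vectors p₁, p₂ with components (cos φ cos λ, cos φ sin λ, sin φ).
The central angle between the endpoints is δ = arccos(p₁·p₂) ≈ 0.661 rad (37.9°).
Interpolate at f = 0.21 with slerp weights a = sin((1−f)δ)/sin δ ≈ 0.812, b = sin(fδ)/sin δ ≈ 0.225.
p = a·p₁ + b·p₂ ≈ (-0.631, 0.098, -0.770); φ = arcsin(p_z) ≈ -50.33°, λ = atan2(p_y, p_x) ≈ 171.21°.

≈ 50°S, 171°E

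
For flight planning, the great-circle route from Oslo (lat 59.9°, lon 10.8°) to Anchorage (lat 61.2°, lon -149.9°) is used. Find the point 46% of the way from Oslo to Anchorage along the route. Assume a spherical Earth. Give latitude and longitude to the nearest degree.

≈ lat 84°, lon -41°

Convert each endpoint to a unit vector on the sphere (x = cos φ cos λ, y = cos φ sin λ, z = sin φ).
The central angle between the endpoints is δ = arccos(p₁·p₂) ≈ 1.012 rad (58.0°).
Interpolate at f = 0.46 with slerp weights a = sin((1−f)δ)/sin δ ≈ 0.613, b = sin(fδ)/sin δ ≈ 0.529.
p = a·p₁ + b·p₂ ≈ (0.081, -0.070, 0.994); φ = arcsin(p_z) ≈ 83.83°, λ = atan2(p_y, p_x) ≈ -40.86°.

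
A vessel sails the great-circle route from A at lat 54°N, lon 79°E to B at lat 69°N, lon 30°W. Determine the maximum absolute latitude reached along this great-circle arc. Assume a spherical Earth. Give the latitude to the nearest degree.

≈ 74°N

The great circle lies in the plane with unit normal n̂ = (p₁ × p₂)/|p₁ × p₂|.
Here n̂_z ≈ -0.274; the vertex latitude is φ_max = arccos|n̂_z| ≈ 74.1°.
Check via Clairaut: cos φ_max = |cos φ₁| · sin C = cos(54.0°)·sin(27.8°) ≈ 0.274, again giving ≈ 74.1°.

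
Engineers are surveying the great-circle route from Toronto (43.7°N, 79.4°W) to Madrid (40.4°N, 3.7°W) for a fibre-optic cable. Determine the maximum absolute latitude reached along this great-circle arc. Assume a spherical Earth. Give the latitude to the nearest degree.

The great circle lies in the plane with unit normal n̂ = (p₁ × p₂)/|p₁ × p₂|.
Here n̂_z ≈ +0.657; the vertex latitude is φ_max = arccos|n̂_z| ≈ 48.9°.
Check via Clairaut: cos φ_max = |cos φ₁| · sin C = cos(43.7°)·sin(65.4°) ≈ 0.657, again giving ≈ 48.9°.

≈ 49°N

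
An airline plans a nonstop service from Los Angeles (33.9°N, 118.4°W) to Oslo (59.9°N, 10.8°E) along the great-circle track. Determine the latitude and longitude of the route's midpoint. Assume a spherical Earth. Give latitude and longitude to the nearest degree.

≈ (66°N, 81°W)

Write both endpoints as unit vectors p₁, p₂ with components (cos φ cos λ, cos φ sin λ, sin φ).
The central angle between the endpoints is δ = arccos(p₁·p₂) ≈ 1.350 rad (77.3°).
Interpolate at f = 1/2 with slerp weights a = sin((1−f)δ)/sin δ ≈ 0.640, b = sin(fδ)/sin δ ≈ 0.640.
p = a·p₁ + b·p₂ ≈ (0.063, -0.407, 0.911); φ = arcsin(p_z) ≈ 65.66°, λ = atan2(p_y, p_x) ≈ -81.26°.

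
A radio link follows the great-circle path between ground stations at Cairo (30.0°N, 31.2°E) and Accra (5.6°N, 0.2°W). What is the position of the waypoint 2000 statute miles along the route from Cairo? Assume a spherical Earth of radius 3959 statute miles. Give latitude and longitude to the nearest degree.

Convert each endpoint to a unit vector on the sphere (x = cos φ cos λ, y = cos φ sin λ, z = sin φ).
The central angle between the endpoints is δ = arccos(p₁·p₂) ≈ 0.669 rad (38.3°). The total great-circle distance is δ·R ≈ 0.669 × 3959 ≈ 2648 mi, so the target fraction is f = 2000/2648 ≈ 0.755.
Interpolate at f ≈ 0.755 with slerp weights a = sin((1−f)δ)/sin δ ≈ 0.263, b = sin(fδ)/sin δ ≈ 0.780.
p = a·p₁ + b·p₂ ≈ (0.971, 0.115, 0.208); φ = arcsin(p_z) ≈ 11.98°, λ = atan2(p_y, p_x) ≈ 6.77°.

≈ 12°N, 7°E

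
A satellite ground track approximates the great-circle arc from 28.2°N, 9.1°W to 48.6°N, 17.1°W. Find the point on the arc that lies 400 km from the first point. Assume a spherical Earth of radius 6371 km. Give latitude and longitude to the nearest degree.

Convert each endpoint to a unit vector on the sphere (x = cos φ cos λ, y = cos φ sin λ, z = sin φ).
The central angle between the endpoints is δ = arccos(p₁·p₂) ≈ 0.372 rad (21.3°). The total great-circle distance is δ·R ≈ 0.372 × 6371 ≈ 2370 km, so the target fraction is f = 400/2370 ≈ 0.169.
Interpolate at f ≈ 0.169 with slerp weights a = sin((1−f)δ)/sin δ ≈ 0.837, b = sin(fδ)/sin δ ≈ 0.173.
p = a·p₁ + b·p₂ ≈ (0.838, -0.150, 0.525); φ = arcsin(p_z) ≈ 31.68°, λ = atan2(p_y, p_x) ≈ -10.17°.

≈ 32°N, 10°W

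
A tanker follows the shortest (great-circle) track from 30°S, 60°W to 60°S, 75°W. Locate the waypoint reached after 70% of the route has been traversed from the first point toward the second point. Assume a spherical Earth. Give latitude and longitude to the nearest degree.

Convert each endpoint to a unit vector on the sphere (x = cos φ cos λ, y = cos φ sin λ, z = sin φ).
The central angle between the endpoints is δ = arccos(p₁·p₂) ≈ 0.552 rad (31.6°).
Interpolate at f = 0.70 with slerp weights a = sin((1−f)δ)/sin δ ≈ 0.314, b = sin(fδ)/sin δ ≈ 0.719.
p = a·p₁ + b·p₂ ≈ (0.229, -0.583, -0.780); φ = arcsin(p_z) ≈ -51.22°, λ = atan2(p_y, p_x) ≈ -68.54°.

≈ 51°S, 69°W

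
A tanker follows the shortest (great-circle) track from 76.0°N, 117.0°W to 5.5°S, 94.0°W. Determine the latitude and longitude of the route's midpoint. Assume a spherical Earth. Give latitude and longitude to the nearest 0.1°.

≈ 35.6°N, 98.4°W

Write both endpoints as unit vectors p₁, p₂ with components (cos φ cos λ, cos φ sin λ, sin φ).
The central angle between the endpoints is δ = arccos(p₁·p₂) ≈ 1.442 rad (82.6°).
Interpolate at f = 1/2 with slerp weights a = sin((1−f)δ)/sin δ ≈ 0.666, b = sin(fδ)/sin δ ≈ 0.666.
p = a·p₁ + b·p₂ ≈ (-0.119, -0.804, 0.582); φ = arcsin(p_z) ≈ 35.59°, λ = atan2(p_y, p_x) ≈ -98.44°.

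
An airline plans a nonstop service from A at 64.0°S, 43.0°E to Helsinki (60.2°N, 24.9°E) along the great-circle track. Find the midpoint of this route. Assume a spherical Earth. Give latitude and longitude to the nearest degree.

The haversine formula gives a central angle δ ≈ 2.181 rad (125.0°) between the endpoints.
Interpolate at f = 1/2 with slerp weights a = sin((1−f)δ)/sin δ ≈ 1.082, b = sin(fδ)/sin δ ≈ 1.082.
p = a·p₁ + b·p₂ ≈ (0.835, 0.550, -0.034); φ = arcsin(p_z) ≈ -1.92°, λ = atan2(p_y, p_x) ≈ 33.38°.

≈ 2°S, 33°E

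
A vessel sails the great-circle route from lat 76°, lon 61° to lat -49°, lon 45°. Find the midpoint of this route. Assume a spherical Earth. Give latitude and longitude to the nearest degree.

Write both endpoints as unit vectors p₁, p₂ with components (cos φ cos λ, cos φ sin λ, sin φ).
The central angle between the endpoints is δ = arccos(p₁·p₂) ≈ 2.189 rad (125.4°).
Interpolate at f = 1/2 with slerp weights a = sin((1−f)δ)/sin δ ≈ 1.091, b = sin(fδ)/sin δ ≈ 1.091.
p = a·p₁ + b·p₂ ≈ (0.634, 0.737, 0.235); φ = arcsin(p_z) ≈ 13.60°, λ = atan2(p_y, p_x) ≈ 49.29°.

≈ lat 14°, lon 49°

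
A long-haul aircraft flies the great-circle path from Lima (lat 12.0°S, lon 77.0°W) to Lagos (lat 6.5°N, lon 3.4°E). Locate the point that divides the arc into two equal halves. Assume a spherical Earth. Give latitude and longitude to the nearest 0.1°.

Write both endpoints as unit vectors p₁, p₂ with components (cos φ cos λ, cos φ sin λ, sin φ).
The central angle between the endpoints is δ = arccos(p₁·p₂) ≈ 1.432 rad (82.0°).
Interpolate at f = 1/2 with slerp weights a = sin((1−f)δ)/sin δ ≈ 0.663, b = sin(fδ)/sin δ ≈ 0.663.
p = a·p₁ + b·p₂ ≈ (0.803, -0.593, -0.063); φ = arcsin(p_z) ≈ -3.60°, λ = atan2(p_y, p_x) ≈ -36.42°.

≈ lat 3.6°S, lon 36.4°W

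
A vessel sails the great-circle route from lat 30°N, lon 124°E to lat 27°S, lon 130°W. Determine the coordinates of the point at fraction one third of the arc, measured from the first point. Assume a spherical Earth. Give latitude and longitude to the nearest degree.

Write both endpoints as unit vectors p₁, p₂ with components (cos φ cos λ, cos φ sin λ, sin φ).
The central angle between the endpoints is δ = arccos(p₁·p₂) ≈ 2.026 rad (116.1°).
Interpolate at f = 1/3 with slerp weights a = sin((1−f)δ)/sin δ ≈ 1.087, b = sin(fδ)/sin δ ≈ 0.696.
p = a·p₁ + b·p₂ ≈ (-0.925, 0.305, 0.227); φ = arcsin(p_z) ≈ 13.14°, λ = atan2(p_y, p_x) ≈ 161.75°.

≈ lat 13°N, lon 162°E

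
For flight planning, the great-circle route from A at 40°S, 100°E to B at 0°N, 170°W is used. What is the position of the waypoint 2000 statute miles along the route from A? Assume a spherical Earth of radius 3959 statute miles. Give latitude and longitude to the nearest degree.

≈ 34°S, 136°E

Write both endpoints as unit vectors p₁, p₂ with components (cos φ cos λ, cos φ sin λ, sin φ).
The central angle between the endpoints is δ = arccos(p₁·p₂) ≈ 1.571 rad (90.0°). The total great-circle distance is δ·R ≈ 1.571 × 3959 ≈ 6219 mi, so the target fraction is f = 2000/6219 ≈ 0.322.
Interpolate at f ≈ 0.322 with slerp weights a = sin((1−f)δ)/sin δ ≈ 0.875, b = sin(fδ)/sin δ ≈ 0.484.
p = a·p₁ + b·p₂ ≈ (-0.593, 0.576, -0.562); φ = arcsin(p_z) ≈ -34.23°, λ = atan2(p_y, p_x) ≈ 135.83°.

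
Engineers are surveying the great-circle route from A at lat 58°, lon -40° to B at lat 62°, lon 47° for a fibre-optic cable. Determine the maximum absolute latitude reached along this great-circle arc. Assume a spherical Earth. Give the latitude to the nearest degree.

≈ 67°

The great circle lies in the plane with unit normal n̂ = (p₁ × p₂)/|p₁ × p₂|.
Here n̂_z ≈ +0.384; the vertex latitude is φ_max = arccos|n̂_z| ≈ 67.4°.
Check via Clairaut: cos φ_max = |cos φ₁| · sin C = cos(58.0°)·sin(46.4°) ≈ 0.384, again giving ≈ 67.4°.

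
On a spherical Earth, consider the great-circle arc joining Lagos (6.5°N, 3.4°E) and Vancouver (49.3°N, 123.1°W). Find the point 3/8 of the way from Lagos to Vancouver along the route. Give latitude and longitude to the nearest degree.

≈ (39°N, 24°W)

Write both endpoints as unit vectors p₁, p₂ with components (cos φ cos λ, cos φ sin λ, sin φ).
The central angle between the endpoints is δ = arccos(p₁·p₂) ≈ 1.875 rad (107.4°).
Interpolate at f = 3/8 with slerp weights a = sin((1−f)δ)/sin δ ≈ 0.966, b = sin(fδ)/sin δ ≈ 0.678.
p = a·p₁ + b·p₂ ≈ (0.717, -0.313, 0.623); φ = arcsin(p_z) ≈ 38.55°, λ = atan2(p_y, p_x) ≈ -23.62°.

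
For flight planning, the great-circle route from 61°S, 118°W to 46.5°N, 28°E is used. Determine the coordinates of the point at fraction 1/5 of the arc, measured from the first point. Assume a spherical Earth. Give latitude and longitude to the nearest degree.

Convert each endpoint to a unit vector on the sphere (x = cos φ cos λ, y = cos φ sin λ, z = sin φ).
The central angle between the endpoints is δ = arccos(p₁·p₂) ≈ 2.717 rad (155.7°).
Interpolate at f = 1/5 with slerp weights a = sin((1−f)δ)/sin δ ≈ 1.999, b = sin(fδ)/sin δ ≈ 1.254.
p = a·p₁ + b·p₂ ≈ (0.307, -0.450, -0.838); φ = arcsin(p_z) ≈ -56.96°, λ = atan2(p_y, p_x) ≈ -55.68°.

≈ 57°S, 56°W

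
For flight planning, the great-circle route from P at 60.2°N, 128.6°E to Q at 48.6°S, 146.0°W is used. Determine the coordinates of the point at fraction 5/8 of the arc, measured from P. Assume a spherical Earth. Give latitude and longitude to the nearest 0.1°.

Convert each endpoint to a unit vector on the sphere (x = cos φ cos λ, y = cos φ sin λ, z = sin φ).
The central angle between the endpoints is δ = arccos(p₁·p₂) ≈ 2.245 rad (128.7°).
Interpolate at f = 5/8 with slerp weights a = sin((1−f)δ)/sin δ ≈ 0.955, b = sin(fδ)/sin δ ≈ 1.263.
p = a·p₁ + b·p₂ ≈ (-0.988, -0.096, -0.118); φ = arcsin(p_z) ≈ -6.79°, λ = atan2(p_y, p_x) ≈ -174.46°.

≈ 6.8°S, 174.5°W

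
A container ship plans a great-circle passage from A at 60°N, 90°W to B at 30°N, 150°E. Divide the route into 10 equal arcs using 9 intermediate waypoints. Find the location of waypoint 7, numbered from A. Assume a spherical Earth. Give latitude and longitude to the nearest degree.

≈ 50°N, 166°E

The haversine formula gives a central angle δ ≈ 1.353 rad (77.5°) between the endpoints.
Interpolate at f = 7/10 with slerp weights a = sin((1−f)δ)/sin δ ≈ 0.404, b = sin(fδ)/sin δ ≈ 0.831.
p = a·p₁ + b·p₂ ≈ (-0.623, 0.158, 0.766); φ = arcsin(p_z) ≈ 49.98°, λ = atan2(p_y, p_x) ≈ 165.80°.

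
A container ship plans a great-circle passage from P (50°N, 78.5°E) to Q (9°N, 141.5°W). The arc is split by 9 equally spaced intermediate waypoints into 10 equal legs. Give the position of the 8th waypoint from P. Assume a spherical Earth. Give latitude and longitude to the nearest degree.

≈ (29°N, 153°W)

From cos δ = sin φ₁ sin φ₂ + cos φ₁ cos φ₂ cos Δλ, the central angle is δ ≈ 1.946 rad (111.5°).
Interpolate at f = 8/10 with slerp weights a = sin((1−f)δ)/sin δ ≈ 0.408, b = sin(fδ)/sin δ ≈ 1.075.
p = a·p₁ + b·p₂ ≈ (-0.778, -0.404, 0.481); φ = arcsin(p_z) ≈ 28.72°, λ = atan2(p_y, p_x) ≈ -152.58°.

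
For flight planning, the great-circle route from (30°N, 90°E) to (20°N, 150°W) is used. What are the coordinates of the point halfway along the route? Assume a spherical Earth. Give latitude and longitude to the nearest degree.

≈ (43°N, 154°E)

The haversine formula gives a central angle δ ≈ 1.809 rad (103.6°) between the endpoints.
Interpolate at f = 1/2 with slerp weights a = sin((1−f)δ)/sin δ ≈ 0.809, b = sin(fδ)/sin δ ≈ 0.809.
p = a·p₁ + b·p₂ ≈ (-0.658, 0.320, 0.681); φ = arcsin(p_z) ≈ 42.93°, λ = atan2(p_y, p_x) ≈ 154.04°.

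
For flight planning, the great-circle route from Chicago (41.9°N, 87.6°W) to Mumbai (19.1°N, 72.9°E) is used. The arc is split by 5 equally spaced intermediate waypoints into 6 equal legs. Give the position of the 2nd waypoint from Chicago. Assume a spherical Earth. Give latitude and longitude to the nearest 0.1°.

From cos δ = sin φ₁ sin φ₂ + cos φ₁ cos φ₂ cos Δλ, the central angle is δ ≈ 2.031 rad (116.4°).
Interpolate at f = 2/6 with slerp weights a = sin((1−f)δ)/sin δ ≈ 1.090, b = sin(fδ)/sin δ ≈ 0.699.
p = a·p₁ + b·p₂ ≈ (0.228, -0.179, 0.957); φ = arcsin(p_z) ≈ 73.13°, λ = atan2(p_y, p_x) ≈ -38.11°.

≈ (73.1°N, 38.1°W)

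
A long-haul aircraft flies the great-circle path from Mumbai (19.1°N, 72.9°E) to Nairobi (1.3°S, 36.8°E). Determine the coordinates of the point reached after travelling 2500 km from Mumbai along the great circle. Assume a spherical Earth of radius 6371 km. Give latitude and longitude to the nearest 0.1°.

The haversine formula gives a central angle δ ≈ 0.714 rad (40.9°) between the endpoints. The total great-circle distance is δ·R ≈ 0.714 × 6371 ≈ 4548 km, so the target fraction is f = 2500/4548 ≈ 0.550.
Interpolate at f ≈ 0.550 with slerp weights a = sin((1−f)δ)/sin δ ≈ 0.482, b = sin(fδ)/sin δ ≈ 0.584.
p = a·p₁ + b·p₂ ≈ (0.602, 0.786, 0.145); φ = arcsin(p_z) ≈ 8.32°, λ = atan2(p_y, p_x) ≈ 52.55°.

≈ (8.3°N, 52.6°E)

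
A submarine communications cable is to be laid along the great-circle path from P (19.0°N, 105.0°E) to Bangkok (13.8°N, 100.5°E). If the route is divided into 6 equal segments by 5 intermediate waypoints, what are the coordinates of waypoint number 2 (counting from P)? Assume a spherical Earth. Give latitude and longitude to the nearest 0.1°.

Convert each endpoint to a unit vector on the sphere (x = cos φ cos λ, y = cos φ sin λ, z = sin φ).
The central angle between the endpoints is δ = arccos(p₁·p₂) ≈ 0.118 rad (6.8°).
Interpolate at f = 2/6 with slerp weights a = sin((1−f)δ)/sin δ ≈ 0.668, b = sin(fδ)/sin δ ≈ 0.334.
p = a·p₁ + b·p₂ ≈ (-0.222, 0.929, 0.297); φ = arcsin(p_z) ≈ 17.28°, λ = atan2(p_y, p_x) ≈ 103.47°.

≈ (17.3°N, 103.5°E)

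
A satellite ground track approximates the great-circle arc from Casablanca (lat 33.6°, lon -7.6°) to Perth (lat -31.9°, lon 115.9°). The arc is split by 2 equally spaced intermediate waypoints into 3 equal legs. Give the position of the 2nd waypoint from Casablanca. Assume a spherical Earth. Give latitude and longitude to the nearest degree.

Write both endpoints as unit vectors p₁, p₂ with components (cos φ cos λ, cos φ sin λ, sin φ).
The central angle between the endpoints is δ = arccos(p₁·p₂) ≈ 2.322 rad (133.1°).
Interpolate at f = 2/3 with slerp weights a = sin((1−f)δ)/sin δ ≈ 0.957, b = sin(fδ)/sin δ ≈ 1.368.
p = a·p₁ + b·p₂ ≈ (0.282, 0.940, -0.194); φ = arcsin(p_z) ≈ -11.16°, λ = atan2(p_y, p_x) ≈ 73.26°.

≈ lat -11°, lon 73°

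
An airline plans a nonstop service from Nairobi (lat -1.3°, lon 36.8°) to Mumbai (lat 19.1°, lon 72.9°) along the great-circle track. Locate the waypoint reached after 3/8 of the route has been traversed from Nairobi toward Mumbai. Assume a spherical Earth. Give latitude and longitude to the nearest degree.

≈ lat 7°, lon 50°

Write both endpoints as unit vectors p₁, p₂ with components (cos φ cos λ, cos φ sin λ, sin φ).
The central angle between the endpoints is δ = arccos(p₁·p₂) ≈ 0.714 rad (40.9°).
Interpolate at f = 3/8 with slerp weights a = sin((1−f)δ)/sin δ ≈ 0.659, b = sin(fδ)/sin δ ≈ 0.404.
p = a·p₁ + b·p₂ ≈ (0.640, 0.760, 0.117); φ = arcsin(p_z) ≈ 6.73°, λ = atan2(p_y, p_x) ≈ 49.89°.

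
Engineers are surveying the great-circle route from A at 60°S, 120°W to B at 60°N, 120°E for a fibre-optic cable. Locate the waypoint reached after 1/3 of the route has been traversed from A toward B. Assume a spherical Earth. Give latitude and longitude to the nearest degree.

≈ 22°S, 168°W

Write both endpoints as unit vectors p₁, p₂ with components (cos φ cos λ, cos φ sin λ, sin φ).
The central angle between the endpoints is δ = arccos(p₁·p₂) ≈ 2.636 rad (151.0°).
Interpolate at f = 1/3 with slerp weights a = sin((1−f)δ)/sin δ ≈ 2.030, b = sin(fδ)/sin δ ≈ 1.590.
p = a·p₁ + b·p₂ ≈ (-0.905, -0.190, -0.380); φ = arcsin(p_z) ≈ -22.36°, λ = atan2(p_y, p_x) ≈ -168.13°.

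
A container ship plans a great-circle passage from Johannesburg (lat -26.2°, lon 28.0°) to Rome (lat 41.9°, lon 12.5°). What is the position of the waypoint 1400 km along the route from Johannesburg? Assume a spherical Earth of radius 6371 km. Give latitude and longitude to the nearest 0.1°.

The haversine formula gives a central angle δ ≈ 1.215 rad (69.6°) between the endpoints. The total great-circle distance is δ·R ≈ 1.215 × 6371 ≈ 7738 km, so the target fraction is f = 1400/7738 ≈ 0.181.
Interpolate at f ≈ 0.181 with slerp weights a = sin((1−f)δ)/sin δ ≈ 0.895, b = sin(fδ)/sin δ ≈ 0.233.
p = a·p₁ + b·p₂ ≈ (0.878, 0.414, -0.240); φ = arcsin(p_z) ≈ -13.87°, λ = atan2(p_y, p_x) ≈ 25.27°.

≈ lat -13.9°, lon 25.3°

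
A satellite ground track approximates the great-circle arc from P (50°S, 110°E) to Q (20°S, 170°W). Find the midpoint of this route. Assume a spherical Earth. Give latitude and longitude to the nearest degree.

Convert each endpoint to a unit vector on the sphere (x = cos φ cos λ, y = cos φ sin λ, z = sin φ).
The central angle between the endpoints is δ = arccos(p₁·p₂) ≈ 1.195 rad (68.5°).
Interpolate at f = 1/2 with slerp weights a = sin((1−f)δ)/sin δ ≈ 0.605, b = sin(fδ)/sin δ ≈ 0.605.
p = a·p₁ + b·p₂ ≈ (-0.693, 0.267, -0.670); φ = arcsin(p_z) ≈ -42.08°, λ = atan2(p_y, p_x) ≈ 158.95°.

≈ (42°S, 159°E)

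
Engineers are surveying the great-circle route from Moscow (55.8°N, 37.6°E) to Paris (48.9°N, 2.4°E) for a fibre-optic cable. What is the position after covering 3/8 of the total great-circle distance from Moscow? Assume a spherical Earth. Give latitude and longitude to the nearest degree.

Write both endpoints as unit vectors p₁, p₂ with components (cos φ cos λ, cos φ sin λ, sin φ).
The central angle between the endpoints is δ = arccos(p₁·p₂) ≈ 0.389 rad (22.3°).
Interpolate at f = 3/8 with slerp weights a = sin((1−f)δ)/sin δ ≈ 0.635, b = sin(fδ)/sin δ ≈ 0.383.
p = a·p₁ + b·p₂ ≈ (0.534, 0.228, 0.814); φ = arcsin(p_z) ≈ 54.47°, λ = atan2(p_y, p_x) ≈ 23.13°.

≈ 54°N, 23°E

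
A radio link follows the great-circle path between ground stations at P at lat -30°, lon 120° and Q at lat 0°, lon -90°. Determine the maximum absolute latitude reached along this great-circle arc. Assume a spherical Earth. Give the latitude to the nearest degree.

≈ -49°

The great circle lies in the plane with unit normal n̂ = (p₁ × p₂)/|p₁ × p₂|.
Here n̂_z ≈ +0.655; the vertex latitude is φ_max = arccos|n̂_z| ≈ 49.1°.
Check via Clairaut: cos φ_max = |cos φ₁| · sin C = cos(30.0°)·sin(130.9°) ≈ 0.655, again giving ≈ 49.1°.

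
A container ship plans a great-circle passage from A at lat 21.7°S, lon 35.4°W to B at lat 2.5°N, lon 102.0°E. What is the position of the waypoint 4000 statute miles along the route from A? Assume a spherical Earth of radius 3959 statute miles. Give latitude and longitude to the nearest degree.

≈ lat 27°S, lon 29°E

Convert each endpoint to a unit vector on the sphere (x = cos φ cos λ, y = cos φ sin λ, z = sin φ).
The central angle between the endpoints is δ = arccos(p₁·p₂) ≈ 2.345 rad (134.4°). The total great-circle distance is δ·R ≈ 2.345 × 3959 ≈ 9285 mi, so the target fraction is f = 4000/9285 ≈ 0.431.
Interpolate at f ≈ 0.431 with slerp weights a = sin((1−f)δ)/sin δ ≈ 1.360, b = sin(fδ)/sin δ ≈ 1.185.
p = a·p₁ + b·p₂ ≈ (0.784, 0.426, -0.451); φ = arcsin(p_z) ≈ -26.83°, λ = atan2(p_y, p_x) ≈ 28.51°.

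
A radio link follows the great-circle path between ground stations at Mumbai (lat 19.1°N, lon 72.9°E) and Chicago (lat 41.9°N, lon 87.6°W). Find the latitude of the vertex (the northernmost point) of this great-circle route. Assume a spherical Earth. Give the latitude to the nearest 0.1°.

The great circle lies in the plane with unit normal n̂ = (p₁ × p₂)/|p₁ × p₂|.
Here n̂_z ≈ -0.262; the vertex latitude is φ_max = arccos|n̂_z| ≈ 74.8°.
Check via Clairaut: cos φ_max = |cos φ₁| · sin C = cos(19.1°)·sin(16.1°) ≈ 0.262, again giving ≈ 74.8°.

≈ 74.8°N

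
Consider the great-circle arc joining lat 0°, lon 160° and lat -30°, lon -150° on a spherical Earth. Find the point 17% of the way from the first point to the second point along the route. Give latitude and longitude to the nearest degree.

Convert each endpoint to a unit vector on the sphere (x = cos φ cos λ, y = cos φ sin λ, z = sin φ).
The central angle between the endpoints is δ = arccos(p₁·p₂) ≈ 0.980 rad (56.2°).
Interpolate at f = 0.17 with slerp weights a = sin((1−f)δ)/sin δ ≈ 0.875, b = sin(fδ)/sin δ ≈ 0.200.
p = a·p₁ + b·p₂ ≈ (-0.972, 0.213, -0.100); φ = arcsin(p_z) ≈ -5.73°, λ = atan2(p_y, p_x) ≈ 167.65°.

≈ lat -6°, lon 168°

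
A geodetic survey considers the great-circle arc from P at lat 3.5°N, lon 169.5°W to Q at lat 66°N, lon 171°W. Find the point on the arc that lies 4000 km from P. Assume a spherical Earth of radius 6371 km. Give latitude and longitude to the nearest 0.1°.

Convert each endpoint to a unit vector on the sphere (x = cos φ cos λ, y = cos φ sin λ, z = sin φ).
The central angle between the endpoints is δ = arccos(p₁·p₂) ≈ 1.091 rad (62.5°). The total great-circle distance is δ·R ≈ 1.091 × 6371 ≈ 6951 km, so the target fraction is f = 4000/6951 ≈ 0.575.
Interpolate at f ≈ 0.575 with slerp weights a = sin((1−f)δ)/sin δ ≈ 0.504, b = sin(fδ)/sin δ ≈ 0.662.
p = a·p₁ + b·p₂ ≈ (-0.760, -0.134, 0.636); φ = arcsin(p_z) ≈ 39.47°, λ = atan2(p_y, p_x) ≈ -170.02°.

≈ lat 39.5°N, lon 170.0°W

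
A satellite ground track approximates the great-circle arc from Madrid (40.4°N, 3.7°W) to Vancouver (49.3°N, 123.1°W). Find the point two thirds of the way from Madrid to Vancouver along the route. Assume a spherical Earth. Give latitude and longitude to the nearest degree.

Convert each endpoint to a unit vector on the sphere (x = cos φ cos λ, y = cos φ sin λ, z = sin φ).
The central angle between the endpoints is δ = arccos(p₁·p₂) ≈ 1.321 rad (75.7°).
Interpolate at f = 2/3 with slerp weights a = sin((1−f)δ)/sin δ ≈ 0.440, b = sin(fδ)/sin δ ≈ 0.796.
p = a·p₁ + b·p₂ ≈ (0.051, -0.456, 0.888); φ = arcsin(p_z) ≈ 62.67°, λ = atan2(p_y, p_x) ≈ -83.64°.

≈ (63°N, 84°W)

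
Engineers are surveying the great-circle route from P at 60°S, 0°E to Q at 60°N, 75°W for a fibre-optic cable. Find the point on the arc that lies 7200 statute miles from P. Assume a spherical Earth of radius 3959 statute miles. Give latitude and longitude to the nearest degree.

Write both endpoints as unit vectors p₁, p₂ with components (cos φ cos λ, cos φ sin λ, sin φ).
The central angle between the endpoints is δ = arccos(p₁·p₂) ≈ 2.326 rad (133.3°). The total great-circle distance is δ·R ≈ 2.326 × 3959 ≈ 9208 mi, so the target fraction is f = 7200/9208 ≈ 0.782.
Interpolate at f ≈ 0.782 with slerp weights a = sin((1−f)δ)/sin δ ≈ 0.667, b = sin(fδ)/sin δ ≈ 1.331.
p = a·p₁ + b·p₂ ≈ (0.506, -0.643, 0.575); φ = arcsin(p_z) ≈ 35.12°, λ = atan2(p_y, p_x) ≈ -51.81°.

≈ 35°N, 52°W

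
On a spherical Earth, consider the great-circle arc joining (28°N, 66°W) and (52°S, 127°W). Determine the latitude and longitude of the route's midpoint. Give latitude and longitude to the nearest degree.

≈ (14°S, 91°W)

The haversine formula gives a central angle δ ≈ 1.677 rad (96.1°) between the endpoints.
Interpolate at f = 1/2 with slerp weights a = sin((1−f)δ)/sin δ ≈ 0.748, b = sin(fδ)/sin δ ≈ 0.748.
p = a·p₁ + b·p₂ ≈ (-0.009, -0.971, -0.238); φ = arcsin(p_z) ≈ -13.78°, λ = atan2(p_y, p_x) ≈ -90.50°.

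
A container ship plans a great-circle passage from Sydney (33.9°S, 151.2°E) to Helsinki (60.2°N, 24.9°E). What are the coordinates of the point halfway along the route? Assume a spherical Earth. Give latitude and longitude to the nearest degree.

The haversine formula gives a central angle δ ≈ 2.386 rad (136.7°) between the endpoints.
Interpolate at f = 1/2 with slerp weights a = sin((1−f)δ)/sin δ ≈ 1.356, b = sin(fδ)/sin δ ≈ 1.356.
p = a·p₁ + b·p₂ ≈ (-0.375, 0.826, 0.420); φ = arcsin(p_z) ≈ 24.86°, λ = atan2(p_y, p_x) ≈ 114.42°.

≈ 25°N, 114°E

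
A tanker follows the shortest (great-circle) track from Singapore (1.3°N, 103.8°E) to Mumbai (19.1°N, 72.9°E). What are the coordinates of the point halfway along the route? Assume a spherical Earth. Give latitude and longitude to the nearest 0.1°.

The haversine formula gives a central angle δ ≈ 0.613 rad (35.1°) between the endpoints.
Interpolate at f = 1/2 with slerp weights a = sin((1−f)δ)/sin δ ≈ 0.524, b = sin(fδ)/sin δ ≈ 0.524.
p = a·p₁ + b·p₂ ≈ (0.021, 0.983, 0.183); φ = arcsin(p_z) ≈ 10.57°, λ = atan2(p_y, p_x) ≈ 88.80°.

≈ 10.6°N, 88.8°E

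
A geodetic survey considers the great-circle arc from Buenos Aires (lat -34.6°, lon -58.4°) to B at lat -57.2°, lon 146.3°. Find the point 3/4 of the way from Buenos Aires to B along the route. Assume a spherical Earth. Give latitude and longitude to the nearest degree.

≈ lat -76°, lon 177°

Convert each endpoint to a unit vector on the sphere (x = cos φ cos λ, y = cos φ sin λ, z = sin φ).
The central angle between the endpoints is δ = arccos(p₁·p₂) ≈ 1.499 rad (85.9°).
Interpolate at f = 3/4 with slerp weights a = sin((1−f)δ)/sin δ ≈ 0.367, b = sin(fδ)/sin δ ≈ 0.904.
p = a·p₁ + b·p₂ ≈ (-0.249, 0.015, -0.968); φ = arcsin(p_z) ≈ -75.54°, λ = atan2(p_y, p_x) ≈ 176.66°.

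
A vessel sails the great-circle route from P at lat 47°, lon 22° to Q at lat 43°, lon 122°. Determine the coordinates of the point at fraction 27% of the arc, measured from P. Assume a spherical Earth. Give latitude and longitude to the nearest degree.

Convert each endpoint to a unit vector on the sphere (x = cos φ cos λ, y = cos φ sin λ, z = sin φ).
The central angle between the endpoints is δ = arccos(p₁·p₂) ≈ 1.146 rad (65.7°).
Interpolate at f = 0.27 with slerp weights a = sin((1−f)δ)/sin δ ≈ 0.815, b = sin(fδ)/sin δ ≈ 0.334.
p = a·p₁ + b·p₂ ≈ (0.386, 0.415, 0.824); φ = arcsin(p_z) ≈ 55.47°, λ = atan2(p_y, p_x) ≈ 47.13°.

≈ lat 55°, lon 47°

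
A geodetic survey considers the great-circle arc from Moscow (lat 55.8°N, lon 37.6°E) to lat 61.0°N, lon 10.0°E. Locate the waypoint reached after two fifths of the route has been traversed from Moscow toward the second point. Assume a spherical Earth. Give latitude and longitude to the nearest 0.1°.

≈ lat 58.6°N, lon 27.6°E

Write both endpoints as unit vectors p₁, p₂ with components (cos φ cos λ, cos φ sin λ, sin φ).
The central angle between the endpoints is δ = arccos(p₁·p₂) ≈ 0.266 rad (15.2°).
Interpolate at f = 2/5 with slerp weights a = sin((1−f)δ)/sin δ ≈ 0.605, b = sin(fδ)/sin δ ≈ 0.404.
p = a·p₁ + b·p₂ ≈ (0.462, 0.241, 0.853); φ = arcsin(p_z) ≈ 58.58°, λ = atan2(p_y, p_x) ≈ 27.58°.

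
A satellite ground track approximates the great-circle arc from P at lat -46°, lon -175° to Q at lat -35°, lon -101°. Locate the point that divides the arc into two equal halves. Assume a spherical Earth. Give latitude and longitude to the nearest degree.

≈ lat -47°, lon -134°

The haversine formula gives a central angle δ ≈ 0.965 rad (55.3°) between the endpoints.
Interpolate at f = 1/2 with slerp weights a = sin((1−f)δ)/sin δ ≈ 0.564, b = sin(fδ)/sin δ ≈ 0.564.
p = a·p₁ + b·p₂ ≈ (-0.479, -0.488, -0.730); φ = arcsin(p_z) ≈ -46.87°, λ = atan2(p_y, p_x) ≈ -134.45°.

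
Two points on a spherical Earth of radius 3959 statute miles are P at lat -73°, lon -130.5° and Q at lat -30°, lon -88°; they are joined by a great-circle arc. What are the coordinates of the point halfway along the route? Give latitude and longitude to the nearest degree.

≈ lat -53°, lon -98°

Convert each endpoint to a unit vector on the sphere (x = cos φ cos λ, y = cos φ sin λ, z = sin φ).
The central angle between the endpoints is δ = arccos(p₁·p₂) ≈ 0.844 rad (48.3°).
Interpolate at f = 1/2 with slerp weights a = sin((1−f)δ)/sin δ ≈ 0.548, b = sin(fδ)/sin δ ≈ 0.548.
p = a·p₁ + b·p₂ ≈ (-0.087, -0.596, -0.798); φ = arcsin(p_z) ≈ -52.95°, λ = atan2(p_y, p_x) ≈ -98.35°.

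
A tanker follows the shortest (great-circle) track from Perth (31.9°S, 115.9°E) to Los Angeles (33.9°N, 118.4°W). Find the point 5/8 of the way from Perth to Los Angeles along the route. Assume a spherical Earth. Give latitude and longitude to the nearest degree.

Convert each endpoint to a unit vector on the sphere (x = cos φ cos λ, y = cos φ sin λ, z = sin φ).
The central angle between the endpoints is δ = arccos(p₁·p₂) ≈ 2.355 rad (134.9°).
Interpolate at f = 5/8 with slerp weights a = sin((1−f)δ)/sin δ ≈ 1.091, b = sin(fδ)/sin δ ≈ 1.405.
p = a·p₁ + b·p₂ ≈ (-0.959, -0.193, 0.207); φ = arcsin(p_z) ≈ 11.96°, λ = atan2(p_y, p_x) ≈ -168.64°.

≈ 12°N, 169°W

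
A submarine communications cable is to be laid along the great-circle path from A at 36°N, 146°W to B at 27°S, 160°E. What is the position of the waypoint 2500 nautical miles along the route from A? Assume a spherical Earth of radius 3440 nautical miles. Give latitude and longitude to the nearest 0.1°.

≈ 4.1°N, 175.1°W

Convert each endpoint to a unit vector on the sphere (x = cos φ cos λ, y = cos φ sin λ, z = sin φ).
The central angle between the endpoints is δ = arccos(p₁·p₂) ≈ 1.413 rad (81.0°). The total great-circle distance is δ·R ≈ 1.413 × 3440 ≈ 4862 nmi, so the target fraction is f = 2500/4862 ≈ 0.514.
Interpolate at f ≈ 0.514 with slerp weights a = sin((1−f)δ)/sin δ ≈ 0.642, b = sin(fδ)/sin δ ≈ 0.673.
p = a·p₁ + b·p₂ ≈ (-0.994, -0.085, 0.072); φ = arcsin(p_z) ≈ 4.12°, λ = atan2(p_y, p_x) ≈ -175.09°.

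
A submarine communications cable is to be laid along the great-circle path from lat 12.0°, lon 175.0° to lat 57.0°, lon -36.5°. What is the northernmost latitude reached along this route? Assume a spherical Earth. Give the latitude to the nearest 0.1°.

≈ 73.1°

The great circle lies in the plane with unit normal n̂ = (p₁ × p₂)/|p₁ × p₂|.
Here n̂_z ≈ +0.290; the vertex latitude is φ_max = arccos|n̂_z| ≈ 73.1°.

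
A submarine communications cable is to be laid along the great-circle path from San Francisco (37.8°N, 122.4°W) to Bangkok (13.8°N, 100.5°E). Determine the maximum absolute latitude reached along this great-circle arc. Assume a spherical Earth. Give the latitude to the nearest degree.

≈ 55°N

The great circle lies in the plane with unit normal n̂ = (p₁ × p₂)/|p₁ × p₂|.
Here n̂_z ≈ -0.574; the vertex latitude is φ_max = arccos|n̂_z| ≈ 54.9°.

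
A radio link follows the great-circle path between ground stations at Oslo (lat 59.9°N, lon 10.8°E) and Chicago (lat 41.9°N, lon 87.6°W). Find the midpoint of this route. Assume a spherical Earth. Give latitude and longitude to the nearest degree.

Convert each endpoint to a unit vector on the sphere (x = cos φ cos λ, y = cos φ sin λ, z = sin φ).
The central angle between the endpoints is δ = arccos(p₁·p₂) ≈ 1.020 rad (58.4°).
Interpolate at f = 1/2 with slerp weights a = sin((1−f)δ)/sin δ ≈ 0.573, b = sin(fδ)/sin δ ≈ 0.573.
p = a·p₁ + b·p₂ ≈ (0.300, -0.372, 0.878); φ = arcsin(p_z) ≈ 61.44°, λ = atan2(p_y, p_x) ≈ -51.12°.

≈ lat 61°N, lon 51°W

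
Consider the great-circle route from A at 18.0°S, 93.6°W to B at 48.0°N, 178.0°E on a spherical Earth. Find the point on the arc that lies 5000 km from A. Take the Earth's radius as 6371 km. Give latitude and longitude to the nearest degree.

The haversine formula gives a central angle δ ≈ 1.784 rad (102.2°) between the endpoints. The total great-circle distance is δ·R ≈ 1.784 × 6371 ≈ 11368 km, so the target fraction is f = 5000/11368 ≈ 0.440.
Interpolate at f ≈ 0.440 with slerp weights a = sin((1−f)δ)/sin δ ≈ 0.861, b = sin(fδ)/sin δ ≈ 0.723.
p = a·p₁ + b·p₂ ≈ (-0.535, -0.800, 0.271); φ = arcsin(p_z) ≈ 15.75°, λ = atan2(p_y, p_x) ≈ -123.77°.

≈ 16°N, 124°W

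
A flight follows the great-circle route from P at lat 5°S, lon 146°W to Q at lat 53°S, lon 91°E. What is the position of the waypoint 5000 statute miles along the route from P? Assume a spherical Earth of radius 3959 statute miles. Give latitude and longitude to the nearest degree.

Convert each endpoint to a unit vector on the sphere (x = cos φ cos λ, y = cos φ sin λ, z = sin φ).
The central angle between the endpoints is δ = arccos(p₁·p₂) ≈ 1.831 rad (104.9°). The total great-circle distance is δ·R ≈ 1.831 × 3959 ≈ 7247 mi, so the target fraction is f = 5000/7247 ≈ 0.690.
Interpolate at f ≈ 0.690 with slerp weights a = sin((1−f)δ)/sin δ ≈ 0.556, b = sin(fδ)/sin δ ≈ 0.986.
p = a·p₁ + b·p₂ ≈ (-0.470, 0.283, -0.836); φ = arcsin(p_z) ≈ -56.72°, λ = atan2(p_y, p_x) ≈ 148.90°.

≈ lat 57°S, lon 149°E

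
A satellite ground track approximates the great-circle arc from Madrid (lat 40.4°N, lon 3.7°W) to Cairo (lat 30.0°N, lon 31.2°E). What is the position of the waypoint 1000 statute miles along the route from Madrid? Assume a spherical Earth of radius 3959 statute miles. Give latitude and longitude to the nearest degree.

≈ lat 37°N, lon 14°E

Convert each endpoint to a unit vector on the sphere (x = cos φ cos λ, y = cos φ sin λ, z = sin φ).
The central angle between the endpoints is δ = arccos(p₁·p₂) ≈ 0.526 rad (30.1°). The total great-circle distance is δ·R ≈ 0.526 × 3959 ≈ 2081 mi, so the target fraction is f = 1000/2081 ≈ 0.480.
Interpolate at f ≈ 0.480 with slerp weights a = sin((1−f)δ)/sin δ ≈ 0.538, b = sin(fδ)/sin δ ≈ 0.498.
p = a·p₁ + b·p₂ ≈ (0.777, 0.197, 0.597); φ = arcsin(p_z) ≈ 36.68°, λ = atan2(p_y, p_x) ≈ 14.22°.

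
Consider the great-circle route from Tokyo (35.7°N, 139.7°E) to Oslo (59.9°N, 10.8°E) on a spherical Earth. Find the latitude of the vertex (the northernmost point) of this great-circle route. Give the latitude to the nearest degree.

≈ 71°N

The great circle lies in the plane with unit normal n̂ = (p₁ × p₂)/|p₁ × p₂|.
Here n̂_z ≈ -0.327; the vertex latitude is φ_max = arccos|n̂_z| ≈ 70.9°.
Check via Clairaut: cos φ_max = |cos φ₁| · sin C = cos(35.7°)·sin(23.8°) ≈ 0.327, again giving ≈ 70.9°.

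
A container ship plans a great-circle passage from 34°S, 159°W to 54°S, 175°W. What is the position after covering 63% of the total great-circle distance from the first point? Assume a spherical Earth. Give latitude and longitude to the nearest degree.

Convert each endpoint to a unit vector on the sphere (x = cos φ cos λ, y = cos φ sin λ, z = sin φ).
The central angle between the endpoints is δ = arccos(p₁·p₂) ≈ 0.401 rad (23.0°).
Interpolate at f = 0.63 with slerp weights a = sin((1−f)δ)/sin δ ≈ 0.379, b = sin(fδ)/sin δ ≈ 0.640.
p = a·p₁ + b·p₂ ≈ (-0.668, -0.145, -0.730); φ = arcsin(p_z) ≈ -46.87°, λ = atan2(p_y, p_x) ≈ -167.73°.

≈ 47°S, 168°W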